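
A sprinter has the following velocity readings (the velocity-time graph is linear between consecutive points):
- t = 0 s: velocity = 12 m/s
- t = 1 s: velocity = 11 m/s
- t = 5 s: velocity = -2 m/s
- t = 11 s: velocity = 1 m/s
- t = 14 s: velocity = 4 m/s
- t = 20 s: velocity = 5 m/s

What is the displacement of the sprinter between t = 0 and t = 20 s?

61 m

Displacement is the signed area under the v-t curve.
0–1 s: ½(12 + 11)(1) = 11.5 m
1–5 s: ½(11 + -2)(4) = 18 m
5–11 s: ½(-2 + 1)(6) = -3 m
11–14 s: ½(1 + 4)(3) = 7.5 m
14–20 s: ½(4 + 5)(6) = 27 m
Net displacement = 61 m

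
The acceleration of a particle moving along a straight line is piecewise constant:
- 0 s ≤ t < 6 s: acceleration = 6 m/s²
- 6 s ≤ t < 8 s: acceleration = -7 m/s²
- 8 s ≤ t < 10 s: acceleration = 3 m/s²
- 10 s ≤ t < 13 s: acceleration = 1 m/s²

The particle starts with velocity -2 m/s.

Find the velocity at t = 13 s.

29 m/s

Δv equals the area under the a-t graph; then v = v₀ + Δv.
0–6 s: 6 × 6 = 36 m/s
6–8 s: -7 × 2 = -14 m/s
8–10 s: 3 × 2 = 6 m/s
10–13 s: 1 × 3 = 3 m/s
Δv = 31 m/s, so v(13) = -2 + (31) = 29 m/s.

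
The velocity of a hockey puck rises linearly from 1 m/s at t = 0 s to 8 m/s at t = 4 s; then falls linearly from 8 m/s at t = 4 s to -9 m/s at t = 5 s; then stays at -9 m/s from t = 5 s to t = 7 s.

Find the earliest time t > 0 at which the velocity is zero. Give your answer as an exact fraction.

t = 76/17 s

v changes sign on 4–5 s (from 8 to -9); the graph is linear there, so v = 0 at t = 4 + (-8)·(5 − 4)/(-9 − 8) = 76/17 s.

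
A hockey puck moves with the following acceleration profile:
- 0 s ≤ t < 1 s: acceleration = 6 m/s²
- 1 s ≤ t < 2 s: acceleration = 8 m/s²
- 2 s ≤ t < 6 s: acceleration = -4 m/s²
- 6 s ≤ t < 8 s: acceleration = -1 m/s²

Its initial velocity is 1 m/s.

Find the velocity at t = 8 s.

-3 m/s

Δv equals the area under the a-t graph; then v = v₀ + Δv.
0–1 s: 6 × 1 = 6 m/s
1–2 s: 8 × 1 = 8 m/s
2–6 s: -4 × 4 = -16 m/s
6–8 s: -1 × 2 = -2 m/s
Δv = -4 m/s, so v(8) = 1 + (-4) = -3 m/s.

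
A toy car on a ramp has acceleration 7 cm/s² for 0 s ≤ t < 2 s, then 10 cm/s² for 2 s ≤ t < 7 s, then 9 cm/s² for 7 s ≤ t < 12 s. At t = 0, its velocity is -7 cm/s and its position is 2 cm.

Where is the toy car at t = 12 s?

On each constant-a segment, Δv = aΔt and Δx = v₀Δt + ½aΔt²; chain segment to segment.
0–2 s: v starts -7 cm/s; Δx = -7·2 + ½·7·2² = 0 cm; v ends 7 cm/s.
2–7 s: v starts 7 cm/s; Δx = 7·5 + ½·10·5² = 160 cm; v ends 57 cm/s.
7–12 s: v starts 57 cm/s; Δx = 57·5 + ½·9·5² = 397.5 cm; v ends 102 cm/s.
x(12) = 2 + Σ Δx = 559.5 cm.

559.5 cm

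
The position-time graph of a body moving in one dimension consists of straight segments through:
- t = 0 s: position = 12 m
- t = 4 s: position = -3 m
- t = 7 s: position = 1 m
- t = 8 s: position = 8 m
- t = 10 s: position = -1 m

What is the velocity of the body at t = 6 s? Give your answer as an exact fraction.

4/3 m/s

Velocity is the slope of the x-t graph on 4–7 s: (1 − -3)/(7 − 4) = 4/3 m/s.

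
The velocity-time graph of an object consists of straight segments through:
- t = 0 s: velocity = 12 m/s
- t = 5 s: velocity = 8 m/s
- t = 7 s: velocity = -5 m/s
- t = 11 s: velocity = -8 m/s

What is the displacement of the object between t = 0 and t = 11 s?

27 m

Net displacement equals the area under the velocity-time graph (areas below the axis count negative).
0–5 s: ½(12 + 8)(5) = 50 m
5–7 s: ½(8 + -5)(2) = 3 m
7–11 s: ½(-5 + -8)(4) = -26 m
Net displacement = 27 m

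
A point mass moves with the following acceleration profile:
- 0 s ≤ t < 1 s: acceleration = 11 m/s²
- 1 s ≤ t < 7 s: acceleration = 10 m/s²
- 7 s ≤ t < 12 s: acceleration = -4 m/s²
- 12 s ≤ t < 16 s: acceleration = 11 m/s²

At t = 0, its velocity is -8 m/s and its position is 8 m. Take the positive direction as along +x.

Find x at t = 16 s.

On each constant-a segment, Δv = aΔt and Δx = v₀Δt + ½aΔt²; chain segment to segment.
0–1 s: v starts -8 m/s; Δx = -8·1 + ½·11·1² = -2.5 m; v ends 3 m/s.
1–7 s: v starts 3 m/s; Δx = 3·6 + ½·10·6² = 198 m; v ends 63 m/s.
7–12 s: v starts 63 m/s; Δx = 63·5 + ½·-4·5² = 265 m; v ends 43 m/s.
12–16 s: v starts 43 m/s; Δx = 43·4 + ½·11·4² = 260 m; v ends 87 m/s.
x(16) = 8 + Σ Δx = 728.5 m.

728.5 m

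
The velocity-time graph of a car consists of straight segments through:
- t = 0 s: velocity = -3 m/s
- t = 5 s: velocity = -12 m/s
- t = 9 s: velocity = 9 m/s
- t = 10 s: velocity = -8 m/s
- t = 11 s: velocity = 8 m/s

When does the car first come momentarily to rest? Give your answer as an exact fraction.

v changes sign on 5–9 s (from -12 to 9); the graph is linear there, so v = 0 at t = 5 + (12)·(9 − 5)/(9 − -12) = 51/7 s.

t = 51/7 s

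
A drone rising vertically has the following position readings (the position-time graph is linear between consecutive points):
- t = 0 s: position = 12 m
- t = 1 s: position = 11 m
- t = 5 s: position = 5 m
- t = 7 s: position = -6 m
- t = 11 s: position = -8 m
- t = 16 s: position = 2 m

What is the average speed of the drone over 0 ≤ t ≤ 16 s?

1.875 m/s

Average speed = (total path length)/(elapsed time); on a piecewise-linear x-t graph the path length is Σ|Δx|.
0–1 s: |Δx| = |11 − 12| = 1 m
1–5 s: |Δx| = |5 − 11| = 6 m
5–7 s: |Δx| = |-6 − 5| = 11 m
7–11 s: |Δx| = |-8 − -6| = 2 m
11–16 s: |Δx| = |2 − -8| = 10 m
Total path = 30 m; average speed = 30/16 = 1.875 m/s.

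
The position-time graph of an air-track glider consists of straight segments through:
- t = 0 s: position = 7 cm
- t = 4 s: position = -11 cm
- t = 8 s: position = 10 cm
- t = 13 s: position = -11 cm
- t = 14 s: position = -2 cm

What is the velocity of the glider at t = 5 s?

Velocity is the slope of the x-t graph on 4–8 s: (10 − -11)/(8 − 4) = 5.25 cm/s.

5.25 cm/s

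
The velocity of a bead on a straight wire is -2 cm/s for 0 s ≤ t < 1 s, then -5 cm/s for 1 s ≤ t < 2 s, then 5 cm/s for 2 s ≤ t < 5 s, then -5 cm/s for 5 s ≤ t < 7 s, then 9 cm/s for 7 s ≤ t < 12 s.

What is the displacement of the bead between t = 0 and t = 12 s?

Net displacement equals the area under the velocity-time graph (areas below the axis count negative).
0–1 s: -2 × 1 = -2 cm
1–2 s: -5 × 1 = -5 cm
2–5 s: 5 × 3 = 15 cm
5–7 s: -5 × 2 = -10 cm
7–12 s: 9 × 5 = 45 cm
Net displacement = 43 cm

43 cm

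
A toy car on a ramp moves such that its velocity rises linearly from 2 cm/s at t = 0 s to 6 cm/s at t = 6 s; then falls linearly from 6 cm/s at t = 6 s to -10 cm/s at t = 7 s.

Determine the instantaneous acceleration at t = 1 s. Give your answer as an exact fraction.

Acceleration is the slope of the v-t graph on 0–6 s: (6 − 2)/(6 − 0) = 2/3 cm/s².

2/3 cm/s²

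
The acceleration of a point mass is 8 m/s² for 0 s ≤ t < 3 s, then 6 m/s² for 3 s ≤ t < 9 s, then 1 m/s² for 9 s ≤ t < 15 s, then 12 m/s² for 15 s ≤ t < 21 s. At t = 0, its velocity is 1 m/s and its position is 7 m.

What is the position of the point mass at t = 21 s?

1306 m

On each constant-a segment, Δv = aΔt and Δx = v₀Δt + ½aΔt²; chain segment to segment.
0–3 s: v starts 1 m/s; Δx = 1·3 + ½·8·3² = 39 m; v ends 25 m/s.
3–9 s: v starts 25 m/s; Δx = 25·6 + ½·6·6² = 258 m; v ends 61 m/s.
9–15 s: v starts 61 m/s; Δx = 61·6 + ½·1·6² = 384 m; v ends 67 m/s.
15–21 s: v starts 67 m/s; Δx = 67·6 + ½·12·6² = 618 m; v ends 139 m/s.
x(21) = 7 + Σ Δx = 1306 m.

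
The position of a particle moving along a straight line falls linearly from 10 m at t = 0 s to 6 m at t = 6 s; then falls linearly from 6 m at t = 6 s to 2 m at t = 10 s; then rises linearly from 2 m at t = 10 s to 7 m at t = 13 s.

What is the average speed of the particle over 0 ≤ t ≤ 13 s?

Average speed = (total path length)/(elapsed time); on a piecewise-linear x-t graph the path length is Σ|Δx|.
0–6 s: |Δx| = |6 − 10| = 4 m
6–10 s: |Δx| = |2 − 6| = 4 m
10–13 s: |Δx| = |7 − 2| = 5 m
Total path = 13 m; average speed = 13/13 = 1 m/s.

1 m/s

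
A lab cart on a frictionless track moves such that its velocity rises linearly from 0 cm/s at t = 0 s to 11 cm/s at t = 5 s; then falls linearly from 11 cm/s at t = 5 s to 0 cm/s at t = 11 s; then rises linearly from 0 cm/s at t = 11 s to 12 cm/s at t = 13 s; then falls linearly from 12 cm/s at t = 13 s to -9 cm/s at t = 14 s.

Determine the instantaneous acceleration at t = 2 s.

Acceleration is the slope of the v-t graph on 0–5 s: (11 − 0)/(5 − 0) = 2.2 cm/s².

2.2 cm/s²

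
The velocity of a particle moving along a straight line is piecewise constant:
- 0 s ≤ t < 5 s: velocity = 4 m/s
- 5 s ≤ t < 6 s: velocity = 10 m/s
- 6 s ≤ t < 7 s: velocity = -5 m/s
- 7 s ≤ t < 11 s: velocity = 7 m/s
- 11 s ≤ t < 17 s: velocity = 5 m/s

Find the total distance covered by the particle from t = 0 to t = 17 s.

93 m

Distance (not displacement) is the total path length: add the absolute areas under v-t.
0–5 s: |4| × 5 = 20 m
5–6 s: |10| × 1 = 10 m
6–7 s: |-5| × 1 = 5 m
7–11 s: |7| × 4 = 28 m
11–17 s: |5| × 6 = 30 m
Total distance = 93 m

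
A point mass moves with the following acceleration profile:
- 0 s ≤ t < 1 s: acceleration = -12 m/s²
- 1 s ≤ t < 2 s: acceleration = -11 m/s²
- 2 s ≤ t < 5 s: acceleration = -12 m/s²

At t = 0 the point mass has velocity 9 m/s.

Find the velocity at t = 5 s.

-50 m/s

Δv equals the area under the a-t graph; then v = v₀ + Δv.
0–1 s: -12 × 1 = -12 m/s
1–2 s: -11 × 1 = -11 m/s
2–5 s: -12 × 3 = -36 m/s
Δv = -59 m/s, so v(5) = 9 + (-59) = -50 m/s.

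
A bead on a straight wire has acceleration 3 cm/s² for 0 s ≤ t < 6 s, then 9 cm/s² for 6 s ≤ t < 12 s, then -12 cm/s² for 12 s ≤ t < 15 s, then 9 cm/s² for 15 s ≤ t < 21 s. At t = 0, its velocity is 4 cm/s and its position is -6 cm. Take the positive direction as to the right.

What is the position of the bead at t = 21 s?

942 cm

On each constant-a segment, Δv = aΔt and Δx = v₀Δt + ½aΔt²; chain segment to segment.
0–6 s: v starts 4 cm/s; Δx = 4·6 + ½·3·6² = 78 cm; v ends 22 cm/s.
6–12 s: v starts 22 cm/s; Δx = 22·6 + ½·9·6² = 294 cm; v ends 76 cm/s.
12–15 s: v starts 76 cm/s; Δx = 76·3 + ½·-12·3² = 174 cm; v ends 40 cm/s.
15–21 s: v starts 40 cm/s; Δx = 40·6 + ½·9·6² = 402 cm; v ends 94 cm/s.
x(21) = -6 + Σ Δx = 942 cm.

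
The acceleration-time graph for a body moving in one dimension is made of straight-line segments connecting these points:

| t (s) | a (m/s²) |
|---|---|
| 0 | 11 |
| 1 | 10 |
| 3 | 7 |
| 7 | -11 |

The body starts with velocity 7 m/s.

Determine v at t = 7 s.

26.5 m/s

Δv equals the area under the a-t graph; then v = v₀ + Δv.
0–1 s: ½(11 + 10)(1) = 10.5 m/s
1–3 s: ½(10 + 7)(2) = 17 m/s
3–7 s: ½(7 + -11)(4) = -8 m/s
Δv = 19.5 m/s, so v(7) = 7 + (19.5) = 26.5 m/s.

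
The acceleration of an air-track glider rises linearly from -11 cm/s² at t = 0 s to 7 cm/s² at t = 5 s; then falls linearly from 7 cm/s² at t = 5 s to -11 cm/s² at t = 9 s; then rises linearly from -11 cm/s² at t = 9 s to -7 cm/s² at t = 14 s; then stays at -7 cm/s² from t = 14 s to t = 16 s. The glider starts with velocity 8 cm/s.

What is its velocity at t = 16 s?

Δv equals the area under the a-t graph; then v = v₀ + Δv.
0–5 s: ½(-11 + 7)(5) = -10 cm/s
5–9 s: ½(7 + -11)(4) = -8 cm/s
9–14 s: ½(-11 + -7)(5) = -45 cm/s
14–16 s: -7 × 2 = -14 cm/s
Δv = -77 cm/s, so v(16) = 8 + (-77) = -69 cm/s.

-69 cm/s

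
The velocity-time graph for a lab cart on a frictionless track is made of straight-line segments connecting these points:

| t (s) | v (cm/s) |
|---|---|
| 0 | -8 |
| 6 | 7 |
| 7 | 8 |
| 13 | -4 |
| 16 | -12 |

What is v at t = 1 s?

On 0–6 s the graph is linear from -8 to 7 cm/s: v(1) = -8 + (7 − -8)·(1 − 0)/(6 − 0) = -5.5 cm/s.

-5.5 cm/s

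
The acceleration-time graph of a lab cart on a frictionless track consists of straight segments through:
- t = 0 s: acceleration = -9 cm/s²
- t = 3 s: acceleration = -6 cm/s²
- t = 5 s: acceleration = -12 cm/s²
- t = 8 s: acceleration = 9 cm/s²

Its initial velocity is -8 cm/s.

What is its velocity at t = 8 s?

Δv equals the area under the a-t graph; then v = v₀ + Δv.
0–3 s: ½(-9 + -6)(3) = -22.5 cm/s
3–5 s: ½(-6 + -12)(2) = -18 cm/s
5–8 s: ½(-12 + 9)(3) = -4.5 cm/s
Δv = -45 cm/s, so v(8) = -8 + (-45) = -53 cm/s.

-53 cm/s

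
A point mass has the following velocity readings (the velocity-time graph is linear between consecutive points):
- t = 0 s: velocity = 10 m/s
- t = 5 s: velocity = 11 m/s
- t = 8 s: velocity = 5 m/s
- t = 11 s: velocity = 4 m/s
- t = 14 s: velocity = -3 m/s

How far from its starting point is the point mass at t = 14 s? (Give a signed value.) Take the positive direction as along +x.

91.5 m

Net displacement equals the area under the velocity-time graph (areas below the axis count negative).
0–5 s: ½(10 + 11)(5) = 52.5 m
5–8 s: ½(11 + 5)(3) = 24 m
8–11 s: ½(5 + 4)(3) = 13.5 m
11–14 s: ½(4 + -3)(3) = 1.5 m
Net displacement = 91.5 m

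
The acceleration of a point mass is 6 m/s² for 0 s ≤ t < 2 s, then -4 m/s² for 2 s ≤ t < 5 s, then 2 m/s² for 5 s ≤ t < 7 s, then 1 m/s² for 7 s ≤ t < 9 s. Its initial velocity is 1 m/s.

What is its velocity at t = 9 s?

7 m/s

Δv equals the area under the a-t graph; then v = v₀ + Δv.
0–2 s: 6 × 2 = 12 m/s
2–5 s: -4 × 3 = -12 m/s
5–7 s: 2 × 2 = 4 m/s
7–9 s: 1 × 2 = 2 m/s
Δv = 6 m/s, so v(9) = 1 + (6) = 7 m/s.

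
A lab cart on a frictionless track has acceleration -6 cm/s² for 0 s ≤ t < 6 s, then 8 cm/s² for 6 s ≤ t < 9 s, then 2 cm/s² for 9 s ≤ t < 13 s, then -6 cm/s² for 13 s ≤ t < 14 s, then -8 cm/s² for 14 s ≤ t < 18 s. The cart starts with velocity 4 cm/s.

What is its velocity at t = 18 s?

Δv equals the area under the a-t graph; then v = v₀ + Δv.
0–6 s: -6 × 6 = -36 cm/s
6–9 s: 8 × 3 = 24 cm/s
9–13 s: 2 × 4 = 8 cm/s
13–14 s: -6 × 1 = -6 cm/s
14–18 s: -8 × 4 = -32 cm/s
Δv = -42 cm/s, so v(18) = 4 + (-42) = -38 cm/s.

-38 cm/s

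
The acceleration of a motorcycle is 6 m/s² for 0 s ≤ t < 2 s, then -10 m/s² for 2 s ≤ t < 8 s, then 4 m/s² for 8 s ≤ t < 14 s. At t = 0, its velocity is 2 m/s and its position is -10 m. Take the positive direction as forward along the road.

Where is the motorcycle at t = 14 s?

On each constant-a segment, Δv = aΔt and Δx = v₀Δt + ½aΔt²; chain segment to segment.
0–2 s: v starts 2 m/s; Δx = 2·2 + ½·6·2² = 16 m; v ends 14 m/s.
2–8 s: v starts 14 m/s; Δx = 14·6 + ½·-10·6² = -96 m; v ends -46 m/s.
8–14 s: v starts -46 m/s; Δx = -46·6 + ½·4·6² = -204 m; v ends -22 m/s.
x(14) = -10 + Σ Δx = -294 m.

-294 m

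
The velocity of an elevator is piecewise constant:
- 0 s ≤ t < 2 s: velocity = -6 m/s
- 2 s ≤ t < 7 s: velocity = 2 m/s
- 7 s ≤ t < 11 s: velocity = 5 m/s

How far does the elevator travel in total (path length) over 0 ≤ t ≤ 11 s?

42 m

Total distance travelled is ∫|v| dt — sum the magnitudes of each area piece.
0–2 s: |-6| × 2 = 12 m
2–7 s: |2| × 5 = 10 m
7–11 s: |5| × 4 = 20 m
Total distance = 42 m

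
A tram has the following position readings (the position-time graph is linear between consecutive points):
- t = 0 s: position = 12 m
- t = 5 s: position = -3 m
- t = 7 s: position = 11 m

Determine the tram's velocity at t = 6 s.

Velocity is the slope of the x-t graph on 5–7 s: (11 − -3)/(7 − 5) = 7 m/s.

7 m/s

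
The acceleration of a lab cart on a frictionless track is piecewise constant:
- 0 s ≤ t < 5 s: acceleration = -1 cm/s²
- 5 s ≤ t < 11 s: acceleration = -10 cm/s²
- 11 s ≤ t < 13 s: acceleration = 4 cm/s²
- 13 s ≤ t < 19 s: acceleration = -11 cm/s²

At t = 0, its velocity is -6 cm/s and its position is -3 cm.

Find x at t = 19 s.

-1001.5 cm

On each constant-a segment, Δv = aΔt and Δx = v₀Δt + ½aΔt²; chain segment to segment.
0–5 s: v starts -6 cm/s; Δx = -6·5 + ½·-1·5² = -42.5 cm; v ends -11 cm/s.
5–11 s: v starts -11 cm/s; Δx = -11·6 + ½·-10·6² = -246 cm; v ends -71 cm/s.
11–13 s: v starts -71 cm/s; Δx = -71·2 + ½·4·2² = -134 cm; v ends -63 cm/s.
13–19 s: v starts -63 cm/s; Δx = -63·6 + ½·-11·6² = -576 cm; v ends -129 cm/s.
x(19) = -3 + Σ Δx = -1001.5 cm.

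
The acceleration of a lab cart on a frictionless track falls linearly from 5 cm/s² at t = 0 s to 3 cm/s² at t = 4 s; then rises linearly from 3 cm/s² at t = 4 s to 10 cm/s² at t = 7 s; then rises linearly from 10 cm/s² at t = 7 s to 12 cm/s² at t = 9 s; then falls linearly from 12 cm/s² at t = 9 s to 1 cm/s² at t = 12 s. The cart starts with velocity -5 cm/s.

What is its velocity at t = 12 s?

72 cm/s

Δv equals the area under the a-t graph; then v = v₀ + Δv.
0–4 s: ½(5 + 3)(4) = 16 cm/s
4–7 s: ½(3 + 10)(3) = 19.5 cm/s
7–9 s: ½(10 + 12)(2) = 22 cm/s
9–12 s: ½(12 + 1)(3) = 19.5 cm/s
Δv = 77 cm/s, so v(12) = -5 + (77) = 72 cm/s.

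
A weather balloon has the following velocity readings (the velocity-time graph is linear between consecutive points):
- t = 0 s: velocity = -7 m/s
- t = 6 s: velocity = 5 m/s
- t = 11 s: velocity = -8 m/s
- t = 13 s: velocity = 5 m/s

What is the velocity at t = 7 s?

On 6–11 s the graph is linear from 5 to -8 m/s: v(7) = 5 + (-8 − 5)·(7 − 6)/(11 − 6) = 2.4 m/s.

2.4 m/s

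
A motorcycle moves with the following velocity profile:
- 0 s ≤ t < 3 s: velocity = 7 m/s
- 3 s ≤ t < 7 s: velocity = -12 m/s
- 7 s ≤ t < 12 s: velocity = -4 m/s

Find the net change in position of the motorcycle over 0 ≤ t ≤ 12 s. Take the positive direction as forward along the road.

Displacement is the signed area under the v-t curve.
0–3 s: 7 × 3 = 21 m
3–7 s: -12 × 4 = -48 m
7–12 s: -4 × 5 = -20 m
Net displacement = -47 m

-47 m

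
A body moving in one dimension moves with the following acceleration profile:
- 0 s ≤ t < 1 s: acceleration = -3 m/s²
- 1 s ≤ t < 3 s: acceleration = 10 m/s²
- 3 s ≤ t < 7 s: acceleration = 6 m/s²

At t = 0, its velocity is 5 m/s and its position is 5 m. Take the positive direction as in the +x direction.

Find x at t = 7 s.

168.5 m

On each constant-a segment, Δv = aΔt and Δx = v₀Δt + ½aΔt²; chain segment to segment.
0–1 s: v starts 5 m/s; Δx = 5·1 + ½·-3·1² = 3.5 m; v ends 2 m/s.
1–3 s: v starts 2 m/s; Δx = 2·2 + ½·10·2² = 24 m; v ends 22 m/s.
3–7 s: v starts 22 m/s; Δx = 22·4 + ½·6·4² = 136 m; v ends 46 m/s.
x(7) = 5 + Σ Δx = 168.5 m.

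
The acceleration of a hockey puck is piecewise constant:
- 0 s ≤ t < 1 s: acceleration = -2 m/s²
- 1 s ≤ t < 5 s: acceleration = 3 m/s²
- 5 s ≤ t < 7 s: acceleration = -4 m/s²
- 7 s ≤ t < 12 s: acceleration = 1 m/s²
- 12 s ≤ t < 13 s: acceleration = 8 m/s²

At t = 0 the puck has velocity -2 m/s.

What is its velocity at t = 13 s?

13 m/s

Δv equals the area under the a-t graph; then v = v₀ + Δv.
0–1 s: -2 × 1 = -2 m/s
1–5 s: 3 × 4 = 12 m/s
5–7 s: -4 × 2 = -8 m/s
7–12 s: 1 × 5 = 5 m/s
12–13 s: 8 × 1 = 8 m/s
Δv = 15 m/s, so v(13) = -2 + (15) = 13 m/s.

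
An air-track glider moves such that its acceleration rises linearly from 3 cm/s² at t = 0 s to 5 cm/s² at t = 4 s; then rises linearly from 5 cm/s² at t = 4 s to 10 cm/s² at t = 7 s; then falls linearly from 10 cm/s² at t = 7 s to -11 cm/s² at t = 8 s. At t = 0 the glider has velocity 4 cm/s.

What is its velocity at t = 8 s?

42 cm/s

Δv equals the area under the a-t graph; then v = v₀ + Δv.
0–4 s: ½(3 + 5)(4) = 16 cm/s
4–7 s: ½(5 + 10)(3) = 22.5 cm/s
7–8 s: ½(10 + -11)(1) = -0.5 cm/s
Δv = 38 cm/s, so v(8) = 4 + (38) = 42 cm/s.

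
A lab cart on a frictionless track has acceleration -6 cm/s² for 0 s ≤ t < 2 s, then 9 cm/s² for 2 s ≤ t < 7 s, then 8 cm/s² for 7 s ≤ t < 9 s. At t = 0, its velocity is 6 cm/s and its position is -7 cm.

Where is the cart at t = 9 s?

On each constant-a segment, Δv = aΔt and Δx = v₀Δt + ½aΔt²; chain segment to segment.
0–2 s: v starts 6 cm/s; Δx = 6·2 + ½·-6·2² = 0 cm; v ends -6 cm/s.
2–7 s: v starts -6 cm/s; Δx = -6·5 + ½·9·5² = 82.5 cm; v ends 39 cm/s.
7–9 s: v starts 39 cm/s; Δx = 39·2 + ½·8·2² = 94 cm; v ends 55 cm/s.
x(9) = -7 + Σ Δx = 169.5 cm.

169.5 cm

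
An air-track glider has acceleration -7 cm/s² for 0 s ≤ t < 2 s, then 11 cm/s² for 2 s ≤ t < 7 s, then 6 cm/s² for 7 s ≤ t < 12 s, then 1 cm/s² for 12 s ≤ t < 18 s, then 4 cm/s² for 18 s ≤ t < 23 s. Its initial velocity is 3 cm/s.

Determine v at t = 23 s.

Δv equals the area under the a-t graph; then v = v₀ + Δv.
0–2 s: -7 × 2 = -14 cm/s
2–7 s: 11 × 5 = 55 cm/s
7–12 s: 6 × 5 = 30 cm/s
12–18 s: 1 × 6 = 6 cm/s
18–23 s: 4 × 5 = 20 cm/s
Δv = 97 cm/s, so v(23) = 3 + (97) = 100 cm/s.

100 cm/s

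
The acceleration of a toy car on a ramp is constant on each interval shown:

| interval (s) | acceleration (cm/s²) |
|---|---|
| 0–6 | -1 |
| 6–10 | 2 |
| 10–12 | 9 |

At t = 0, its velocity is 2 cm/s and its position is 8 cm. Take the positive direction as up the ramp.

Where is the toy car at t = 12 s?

On each constant-a segment, Δv = aΔt and Δx = v₀Δt + ½aΔt²; chain segment to segment.
0–6 s: v starts 2 cm/s; Δx = 2·6 + ½·-1·6² = -6 cm; v ends -4 cm/s.
6–10 s: v starts -4 cm/s; Δx = -4·4 + ½·2·4² = 0 cm; v ends 4 cm/s.
10–12 s: v starts 4 cm/s; Δx = 4·2 + ½·9·2² = 26 cm; v ends 22 cm/s.
x(12) = 8 + Σ Δx = 28 cm.

28 cm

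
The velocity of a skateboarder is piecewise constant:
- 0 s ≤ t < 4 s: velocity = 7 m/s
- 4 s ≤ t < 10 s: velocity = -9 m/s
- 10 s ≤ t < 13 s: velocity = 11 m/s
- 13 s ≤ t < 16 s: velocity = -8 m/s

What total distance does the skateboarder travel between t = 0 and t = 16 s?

Distance (not displacement) is the total path length: add the absolute areas under v-t.
0–4 s: |7| × 4 = 28 m
4–10 s: |-9| × 6 = 54 m
10–13 s: |11| × 3 = 33 m
13–16 s: |-8| × 3 = 24 m
Total distance = 139 m

139 m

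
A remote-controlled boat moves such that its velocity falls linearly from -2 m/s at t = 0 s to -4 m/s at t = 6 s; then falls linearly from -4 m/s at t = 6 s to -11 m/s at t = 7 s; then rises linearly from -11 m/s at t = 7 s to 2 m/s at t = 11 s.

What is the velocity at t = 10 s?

On 7–11 s the graph is linear from -11 to 2 m/s: v(10) = -11 + (2 − -11)·(10 − 7)/(11 − 7) = -1.25 m/s.

-1.25 m/s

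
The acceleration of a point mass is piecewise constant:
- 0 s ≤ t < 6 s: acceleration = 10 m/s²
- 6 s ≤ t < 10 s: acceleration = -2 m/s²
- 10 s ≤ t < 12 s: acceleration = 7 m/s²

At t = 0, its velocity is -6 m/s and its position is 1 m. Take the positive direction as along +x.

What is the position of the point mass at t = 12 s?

451 m

On each constant-a segment, Δv = aΔt and Δx = v₀Δt + ½aΔt²; chain segment to segment.
0–6 s: v starts -6 m/s; Δx = -6·6 + ½·10·6² = 144 m; v ends 54 m/s.
6–10 s: v starts 54 m/s; Δx = 54·4 + ½·-2·4² = 200 m; v ends 46 m/s.
10–12 s: v starts 46 m/s; Δx = 46·2 + ½·7·2² = 106 m; v ends 60 m/s.
x(12) = 1 + Σ Δx = 451 m.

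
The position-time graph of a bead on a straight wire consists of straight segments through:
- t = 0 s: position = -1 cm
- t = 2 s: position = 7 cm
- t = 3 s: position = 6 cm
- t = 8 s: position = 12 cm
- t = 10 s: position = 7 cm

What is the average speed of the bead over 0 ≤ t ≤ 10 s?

2 cm/s

Average speed = (total path length)/(elapsed time); on a piecewise-linear x-t graph the path length is Σ|Δx|.
0–2 s: |Δx| = |7 − -1| = 8 cm
2–3 s: |Δx| = |6 − 7| = 1 cm
3–8 s: |Δx| = |12 − 6| = 6 cm
8–10 s: |Δx| = |7 − 12| = 5 cm
Total path = 20 cm; average speed = 20/10 = 2 cm/s.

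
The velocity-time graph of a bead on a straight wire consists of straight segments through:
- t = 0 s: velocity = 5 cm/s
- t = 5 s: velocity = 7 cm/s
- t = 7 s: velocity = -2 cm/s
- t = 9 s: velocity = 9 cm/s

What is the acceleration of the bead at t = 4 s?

Acceleration is the slope of the v-t graph on 0–5 s: (7 − 5)/(5 − 0) = 0.4 cm/s².

0.4 cm/s²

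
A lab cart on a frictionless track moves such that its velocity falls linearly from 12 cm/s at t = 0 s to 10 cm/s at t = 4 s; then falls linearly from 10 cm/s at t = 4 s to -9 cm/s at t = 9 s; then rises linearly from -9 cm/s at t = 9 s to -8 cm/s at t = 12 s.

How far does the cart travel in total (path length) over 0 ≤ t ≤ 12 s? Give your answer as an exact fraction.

1773/19 cm

Total distance travelled is ∫|v| dt — sum the magnitudes of each area piece.
0–4 s: |½(12 + 10)(4)| = 44 cm
4–9 s: v = 0 at t = 126/19 s; triangle areas 250/19 + 405/38 = 905/38 cm
9–12 s: |½(-9 + -8)(3)| = 25.5 cm
Total distance = 1773/19 cm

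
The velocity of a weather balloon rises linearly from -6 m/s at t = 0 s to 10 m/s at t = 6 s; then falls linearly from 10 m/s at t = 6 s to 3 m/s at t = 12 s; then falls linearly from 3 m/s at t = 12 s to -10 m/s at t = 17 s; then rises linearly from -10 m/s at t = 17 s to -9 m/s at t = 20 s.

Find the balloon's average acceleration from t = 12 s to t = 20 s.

-1.5 m/s²

Average acceleration = Δv/Δt = (-9 − 3)/(20 − 12) = -1.5 m/s².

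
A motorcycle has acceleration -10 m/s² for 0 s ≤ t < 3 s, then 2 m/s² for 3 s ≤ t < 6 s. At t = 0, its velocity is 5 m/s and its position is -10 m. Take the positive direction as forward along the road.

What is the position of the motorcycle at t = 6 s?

On each constant-a segment, Δv = aΔt and Δx = v₀Δt + ½aΔt²; chain segment to segment.
0–3 s: v starts 5 m/s; Δx = 5·3 + ½·-10·3² = -30 m; v ends -25 m/s.
3–6 s: v starts -25 m/s; Δx = -25·3 + ½·2·3² = -66 m; v ends -19 m/s.
x(6) = -10 + Σ Δx = -106 m.

-106 m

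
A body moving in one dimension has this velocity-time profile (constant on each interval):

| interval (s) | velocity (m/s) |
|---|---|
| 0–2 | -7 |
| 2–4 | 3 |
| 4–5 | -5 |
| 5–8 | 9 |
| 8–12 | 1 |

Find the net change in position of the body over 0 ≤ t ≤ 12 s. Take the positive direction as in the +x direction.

Net displacement equals the area under the velocity-time graph (areas below the axis count negative).
0–2 s: -7 × 2 = -14 m
2–4 s: 3 × 2 = 6 m
4–5 s: -5 × 1 = -5 m
5–8 s: 9 × 3 = 27 m
8–12 s: 1 × 4 = 4 m
Net displacement = 18 m

18 m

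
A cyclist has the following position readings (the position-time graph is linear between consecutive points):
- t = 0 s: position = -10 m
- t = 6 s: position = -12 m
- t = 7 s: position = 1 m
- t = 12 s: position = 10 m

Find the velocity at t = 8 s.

Velocity is the slope of the x-t graph on 7–12 s: (10 − 1)/(12 − 7) = 1.8 m/s.

1.8 m/s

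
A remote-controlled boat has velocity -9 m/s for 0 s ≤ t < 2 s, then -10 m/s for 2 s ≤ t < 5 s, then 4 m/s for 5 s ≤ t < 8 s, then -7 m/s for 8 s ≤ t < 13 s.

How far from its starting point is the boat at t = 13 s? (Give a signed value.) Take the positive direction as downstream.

-71 m

Net displacement equals the area under the velocity-time graph (areas below the axis count negative).
0–2 s: -9 × 2 = -18 m
2–5 s: -10 × 3 = -30 m
5–8 s: 4 × 3 = 12 m
8–13 s: -7 × 5 = -35 m
Net displacement = -71 m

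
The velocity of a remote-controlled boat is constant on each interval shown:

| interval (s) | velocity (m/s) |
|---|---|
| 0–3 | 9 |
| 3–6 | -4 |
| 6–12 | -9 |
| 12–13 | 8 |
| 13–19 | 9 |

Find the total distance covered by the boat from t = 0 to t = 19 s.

155 m

Total distance travelled is ∫|v| dt — sum the magnitudes of each area piece.
0–3 s: |9| × 3 = 27 m
3–6 s: |-4| × 3 = 12 m
6–12 s: |-9| × 6 = 54 m
12–13 s: |8| × 1 = 8 m
13–19 s: |9| × 6 = 54 m
Total distance = 155 m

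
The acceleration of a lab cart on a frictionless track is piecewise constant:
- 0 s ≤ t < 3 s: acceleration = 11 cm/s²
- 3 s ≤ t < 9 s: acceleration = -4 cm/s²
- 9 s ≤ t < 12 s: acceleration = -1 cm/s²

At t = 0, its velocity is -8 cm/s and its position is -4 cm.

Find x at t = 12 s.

98 cm

On each constant-a segment, Δv = aΔt and Δx = v₀Δt + ½aΔt²; chain segment to segment.
0–3 s: v starts -8 cm/s; Δx = -8·3 + ½·11·3² = 25.5 cm; v ends 25 cm/s.
3–9 s: v starts 25 cm/s; Δx = 25·6 + ½·-4·6² = 78 cm; v ends 1 cm/s.
9–12 s: v starts 1 cm/s; Δx = 1·3 + ½·-1·3² = -1.5 cm; v ends -2 cm/s.
x(12) = -4 + Σ Δx = 98 cm.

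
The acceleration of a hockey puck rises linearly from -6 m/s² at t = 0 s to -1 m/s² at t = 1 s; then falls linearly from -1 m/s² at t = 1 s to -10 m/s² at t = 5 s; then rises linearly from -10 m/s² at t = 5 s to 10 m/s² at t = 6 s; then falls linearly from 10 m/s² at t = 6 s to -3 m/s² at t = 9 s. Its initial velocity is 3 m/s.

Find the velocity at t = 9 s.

-12 m/s

Δv equals the area under the a-t graph; then v = v₀ + Δv.
0–1 s: ½(-6 + -1)(1) = -3.5 m/s
1–5 s: ½(-1 + -10)(4) = -22 m/s
5–6 s: ½(-10 + 10)(1) = 0 m/s
6–9 s: ½(10 + -3)(3) = 10.5 m/s
Δv = -15 m/s, so v(9) = 3 + (-15) = -12 m/s.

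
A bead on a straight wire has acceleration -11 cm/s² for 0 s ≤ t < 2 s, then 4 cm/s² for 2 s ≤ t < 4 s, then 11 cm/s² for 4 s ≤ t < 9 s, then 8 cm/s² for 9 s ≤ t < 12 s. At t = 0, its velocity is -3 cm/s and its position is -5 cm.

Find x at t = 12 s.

On each constant-a segment, Δv = aΔt and Δx = v₀Δt + ½aΔt²; chain segment to segment.
0–2 s: v starts -3 cm/s; Δx = -3·2 + ½·-11·2² = -28 cm; v ends -25 cm/s.
2–4 s: v starts -25 cm/s; Δx = -25·2 + ½·4·2² = -42 cm; v ends -17 cm/s.
4–9 s: v starts -17 cm/s; Δx = -17·5 + ½·11·5² = 52.5 cm; v ends 38 cm/s.
9–12 s: v starts 38 cm/s; Δx = 38·3 + ½·8·3² = 150 cm; v ends 62 cm/s.
x(12) = -5 + Σ Δx = 127.5 cm.

127.5 cm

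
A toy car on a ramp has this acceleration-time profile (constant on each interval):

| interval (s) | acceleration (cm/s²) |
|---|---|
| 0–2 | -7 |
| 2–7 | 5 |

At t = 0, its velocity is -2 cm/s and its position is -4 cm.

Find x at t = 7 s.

On each constant-a segment, Δv = aΔt and Δx = v₀Δt + ½aΔt²; chain segment to segment.
0–2 s: v starts -2 cm/s; Δx = -2·2 + ½·-7·2² = -18 cm; v ends -16 cm/s.
2–7 s: v starts -16 cm/s; Δx = -16·5 + ½·5·5² = -17.5 cm; v ends 9 cm/s.
x(7) = -4 + Σ Δx = -39.5 cm.

-39.5 cm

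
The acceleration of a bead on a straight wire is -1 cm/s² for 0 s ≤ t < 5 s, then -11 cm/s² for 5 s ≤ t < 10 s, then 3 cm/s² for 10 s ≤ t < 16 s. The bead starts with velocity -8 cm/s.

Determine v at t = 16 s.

-50 cm/s

Δv equals the area under the a-t graph; then v = v₀ + Δv.
0–5 s: -1 × 5 = -5 cm/s
5–10 s: -11 × 5 = -55 cm/s
10–16 s: 3 × 6 = 18 cm/s
Δv = -42 cm/s, so v(16) = -8 + (-42) = -50 cm/s.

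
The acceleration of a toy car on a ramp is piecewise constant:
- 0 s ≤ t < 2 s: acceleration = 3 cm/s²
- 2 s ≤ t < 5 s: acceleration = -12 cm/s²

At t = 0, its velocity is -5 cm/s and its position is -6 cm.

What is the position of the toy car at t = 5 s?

-61 cm

On each constant-a segment, Δv = aΔt and Δx = v₀Δt + ½aΔt²; chain segment to segment.
0–2 s: v starts -5 cm/s; Δx = -5·2 + ½·3·2² = -4 cm; v ends 1 cm/s.
2–5 s: v starts 1 cm/s; Δx = 1·3 + ½·-12·3² = -51 cm; v ends -35 cm/s.
x(5) = -6 + Σ Δx = -61 cm.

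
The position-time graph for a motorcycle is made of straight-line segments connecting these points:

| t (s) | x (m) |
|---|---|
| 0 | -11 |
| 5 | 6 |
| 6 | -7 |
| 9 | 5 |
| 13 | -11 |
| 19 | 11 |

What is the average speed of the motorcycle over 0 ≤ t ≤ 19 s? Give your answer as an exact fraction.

80/19 m/s

Average speed = (total path length)/(elapsed time); on a piecewise-linear x-t graph the path length is Σ|Δx|.
0–5 s: |Δx| = |6 − -11| = 17 m
5–6 s: |Δx| = |-7 − 6| = 13 m
6–9 s: |Δx| = |5 − -7| = 12 m
9–13 s: |Δx| = |-11 − 5| = 16 m
13–19 s: |Δx| = |11 − -11| = 22 m
Total path = 80 m; average speed = 80/19 = 80/19 m/s.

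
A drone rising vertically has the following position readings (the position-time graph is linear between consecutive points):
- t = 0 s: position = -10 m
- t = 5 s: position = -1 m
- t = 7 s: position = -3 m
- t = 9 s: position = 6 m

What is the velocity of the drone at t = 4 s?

Velocity is the slope of the x-t graph on 0–5 s: (-1 − -10)/(5 − 0) = 1.8 m/s.

1.8 m/s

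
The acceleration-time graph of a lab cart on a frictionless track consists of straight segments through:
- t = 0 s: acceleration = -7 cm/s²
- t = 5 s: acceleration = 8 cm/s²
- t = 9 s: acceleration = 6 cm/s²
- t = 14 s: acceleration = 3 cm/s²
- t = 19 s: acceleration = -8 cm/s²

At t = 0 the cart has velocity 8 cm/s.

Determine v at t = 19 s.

Δv equals the area under the a-t graph; then v = v₀ + Δv.
0–5 s: ½(-7 + 8)(5) = 2.5 cm/s
5–9 s: ½(8 + 6)(4) = 28 cm/s
9–14 s: ½(6 + 3)(5) = 22.5 cm/s
14–19 s: ½(3 + -8)(5) = -12.5 cm/s
Δv = 40.5 cm/s, so v(19) = 8 + (40.5) = 48.5 cm/s.

48.5 cm/s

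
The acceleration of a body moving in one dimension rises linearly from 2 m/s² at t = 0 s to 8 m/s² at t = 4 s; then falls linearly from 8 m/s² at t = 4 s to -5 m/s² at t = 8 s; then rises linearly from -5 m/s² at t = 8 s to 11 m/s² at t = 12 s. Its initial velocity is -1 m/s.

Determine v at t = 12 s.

Δv equals the area under the a-t graph; then v = v₀ + Δv.
0–4 s: ½(2 + 8)(4) = 20 m/s
4–8 s: ½(8 + -5)(4) = 6 m/s
8–12 s: ½(-5 + 11)(4) = 12 m/s
Δv = 38 m/s, so v(12) = -1 + (38) = 37 m/s.

37 m/s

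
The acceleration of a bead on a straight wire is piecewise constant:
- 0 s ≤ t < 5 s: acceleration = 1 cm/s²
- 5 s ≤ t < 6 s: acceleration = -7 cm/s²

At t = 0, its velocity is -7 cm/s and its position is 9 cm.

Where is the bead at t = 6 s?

On each constant-a segment, Δv = aΔt and Δx = v₀Δt + ½aΔt²; chain segment to segment.
0–5 s: v starts -7 cm/s; Δx = -7·5 + ½·1·5² = -22.5 cm; v ends -2 cm/s.
5–6 s: v starts -2 cm/s; Δx = -2·1 + ½·-7·1² = -5.5 cm; v ends -9 cm/s.
x(6) = 9 + Σ Δx = -19 cm.

-19 cm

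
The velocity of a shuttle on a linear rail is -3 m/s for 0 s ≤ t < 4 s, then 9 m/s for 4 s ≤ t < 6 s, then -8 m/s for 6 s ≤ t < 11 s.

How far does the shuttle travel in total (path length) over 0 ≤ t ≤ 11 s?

Distance (not displacement) is the total path length: add the absolute areas under v-t.
0–4 s: |-3| × 4 = 12 m
4–6 s: |9| × 2 = 18 m
6–11 s: |-8| × 5 = 40 m
Total distance = 70 m

70 m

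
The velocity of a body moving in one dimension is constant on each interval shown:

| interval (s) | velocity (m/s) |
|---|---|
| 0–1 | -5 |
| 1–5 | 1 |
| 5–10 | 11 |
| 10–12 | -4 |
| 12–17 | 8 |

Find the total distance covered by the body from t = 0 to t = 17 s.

Total distance travelled is ∫|v| dt — sum the magnitudes of each area piece.
0–1 s: |-5| × 1 = 5 m
1–5 s: |1| × 4 = 4 m
5–10 s: |11| × 5 = 55 m
10–12 s: |-4| × 2 = 8 m
12–17 s: |8| × 5 = 40 m
Total distance = 112 m

112 m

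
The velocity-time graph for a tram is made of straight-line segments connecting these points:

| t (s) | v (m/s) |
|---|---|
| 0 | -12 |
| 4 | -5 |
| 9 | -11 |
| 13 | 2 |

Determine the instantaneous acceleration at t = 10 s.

Acceleration is the slope of the v-t graph on 9–13 s: (2 − -11)/(13 − 9) = 3.25 m/s².

3.25 m/s²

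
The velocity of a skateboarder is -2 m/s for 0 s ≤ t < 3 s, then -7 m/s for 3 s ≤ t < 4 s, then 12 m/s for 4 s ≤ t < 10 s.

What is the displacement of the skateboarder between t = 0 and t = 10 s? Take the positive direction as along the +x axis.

Net displacement equals the area under the velocity-time graph (areas below the axis count negative).
0–3 s: -2 × 3 = -6 m
3–4 s: -7 × 1 = -7 m
4–10 s: 12 × 6 = 72 m
Net displacement = 59 m

59 m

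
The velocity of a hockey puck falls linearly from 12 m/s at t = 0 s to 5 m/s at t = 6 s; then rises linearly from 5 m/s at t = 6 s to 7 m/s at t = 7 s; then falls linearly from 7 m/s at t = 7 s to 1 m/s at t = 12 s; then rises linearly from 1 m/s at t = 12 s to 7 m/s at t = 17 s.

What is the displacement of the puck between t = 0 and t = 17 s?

Net displacement equals the area under the velocity-time graph (areas below the axis count negative).
0–6 s: ½(12 + 5)(6) = 51 m
6–7 s: ½(5 + 7)(1) = 6 m
7–12 s: ½(7 + 1)(5) = 20 m
12–17 s: ½(1 + 7)(5) = 20 m
Net displacement = 97 m

97 m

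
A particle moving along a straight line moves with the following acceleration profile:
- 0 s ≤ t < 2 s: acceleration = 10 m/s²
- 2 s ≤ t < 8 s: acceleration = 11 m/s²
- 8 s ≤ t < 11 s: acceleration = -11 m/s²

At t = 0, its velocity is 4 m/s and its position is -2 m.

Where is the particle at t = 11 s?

588.5 m

On each constant-a segment, Δv = aΔt and Δx = v₀Δt + ½aΔt²; chain segment to segment.
0–2 s: v starts 4 m/s; Δx = 4·2 + ½·10·2² = 28 m; v ends 24 m/s.
2–8 s: v starts 24 m/s; Δx = 24·6 + ½·11·6² = 342 m; v ends 90 m/s.
8–11 s: v starts 90 m/s; Δx = 90·3 + ½·-11·3² = 220.5 m; v ends 57 m/s.
x(11) = -2 + Σ Δx = 588.5 m.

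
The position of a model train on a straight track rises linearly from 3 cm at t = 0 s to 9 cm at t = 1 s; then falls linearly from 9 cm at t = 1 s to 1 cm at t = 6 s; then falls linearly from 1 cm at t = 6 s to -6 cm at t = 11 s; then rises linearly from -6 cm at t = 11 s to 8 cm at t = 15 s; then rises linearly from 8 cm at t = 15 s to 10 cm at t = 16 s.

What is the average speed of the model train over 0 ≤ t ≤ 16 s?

2.3125 cm/s

Average speed = (total path length)/(elapsed time); on a piecewise-linear x-t graph the path length is Σ|Δx|.
0–1 s: |Δx| = |9 − 3| = 6 cm
1–6 s: |Δx| = |1 − 9| = 8 cm
6–11 s: |Δx| = |-6 − 1| = 7 cm
11–15 s: |Δx| = |8 − -6| = 14 cm
15–16 s: |Δx| = |10 − 8| = 2 cm
Total path = 37 cm; average speed = 37/16 = 2.3125 cm/s.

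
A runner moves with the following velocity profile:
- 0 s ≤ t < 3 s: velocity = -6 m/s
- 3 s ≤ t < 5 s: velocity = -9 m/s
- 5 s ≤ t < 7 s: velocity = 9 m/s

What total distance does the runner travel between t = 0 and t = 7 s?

54 m

Distance (not displacement) is the total path length: add the absolute areas under v-t.
0–3 s: |-6| × 3 = 18 m
3–5 s: |-9| × 2 = 18 m
5–7 s: |9| × 2 = 18 m
Total distance = 54 m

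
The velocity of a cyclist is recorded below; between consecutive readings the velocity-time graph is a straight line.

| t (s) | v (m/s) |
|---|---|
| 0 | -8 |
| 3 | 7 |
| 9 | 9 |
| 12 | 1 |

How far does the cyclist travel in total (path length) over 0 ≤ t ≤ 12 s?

Total distance travelled is ∫|v| dt — sum the magnitudes of each area piece.
0–3 s: v = 0 at t = 1.6 s; triangle areas 6.4 + 4.9 = 11.3 m
3–9 s: |½(7 + 9)(6)| = 48 m
9–12 s: |½(9 + 1)(3)| = 15 m
Total distance = 74.3 m

74.3 m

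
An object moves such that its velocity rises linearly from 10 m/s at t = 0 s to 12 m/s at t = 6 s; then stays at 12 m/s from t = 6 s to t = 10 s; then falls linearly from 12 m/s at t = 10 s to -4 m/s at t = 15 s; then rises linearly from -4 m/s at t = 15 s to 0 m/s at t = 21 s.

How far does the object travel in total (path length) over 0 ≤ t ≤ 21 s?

151 m

Distance (not displacement) is the total path length: add the absolute areas under v-t.
0–6 s: |½(10 + 12)(6)| = 66 m
6–10 s: |12| × 4 = 48 m
10–15 s: v = 0 at t = 13.75 s; triangle areas 22.5 + 2.5 = 25 m
15–21 s: |½(-4 + 0)(6)| = 12 m
Total distance = 151 m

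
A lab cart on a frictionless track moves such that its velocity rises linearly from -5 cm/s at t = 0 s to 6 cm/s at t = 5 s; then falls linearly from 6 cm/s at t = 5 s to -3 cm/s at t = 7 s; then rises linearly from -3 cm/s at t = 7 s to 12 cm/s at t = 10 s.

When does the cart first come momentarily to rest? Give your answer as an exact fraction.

v changes sign on 0–5 s (from -5 to 6); the graph is linear there, so v = 0 at t = 0 + (5)·(5 − 0)/(6 − -5) = 25/11 s.

t = 25/11 s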